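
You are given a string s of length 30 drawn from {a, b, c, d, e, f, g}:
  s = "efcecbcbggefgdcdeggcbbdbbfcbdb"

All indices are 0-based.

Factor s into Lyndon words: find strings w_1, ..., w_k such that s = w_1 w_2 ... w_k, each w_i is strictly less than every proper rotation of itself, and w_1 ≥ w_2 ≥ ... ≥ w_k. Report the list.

emit factor 1: 'ef' (i=0, period=2)
emit factor 2: 'ce' (i=2, period=2)
emit factor 3: 'c' (i=4, period=1)
emit factor 4: 'bcbggefgdcdeggc' (i=5, period=15)
emit factor 5: 'bbdbbfcbd' (i=20, period=9)
emit factor 6: 'b' (i=29, period=1)

["ef", "ce", "c", "bcbggefgdcdeggc", "bbdbbfcbd", "b"]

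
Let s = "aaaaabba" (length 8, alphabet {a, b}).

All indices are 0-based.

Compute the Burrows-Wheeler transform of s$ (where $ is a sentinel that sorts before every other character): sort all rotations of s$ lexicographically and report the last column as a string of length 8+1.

rank  rotation   last
    0  $aaaaabba  a
    1  a$aaaaabb  b
    2  aaaaabba$  $
    3  aaaabba$a  a
    4  aaabba$aa  a
    5  aabba$aaa  a
    6  abba$aaaa  a
    7  ba$aaaaab  b
    8  bba$aaaaa  a

ab$aaaaba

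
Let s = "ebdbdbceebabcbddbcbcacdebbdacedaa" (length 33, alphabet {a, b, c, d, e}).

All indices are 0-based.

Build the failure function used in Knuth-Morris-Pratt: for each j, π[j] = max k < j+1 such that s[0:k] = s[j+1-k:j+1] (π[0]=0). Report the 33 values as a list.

[0, 0, 0, 0, 0, 0, 0, 1, 1, 2, 0, 0, 0, 0, 0, 0, 0, 0, 0, 0, 0, 0, 0, 1, 2, 0, 0, 0, 0, 1, 0, 0, 0]

π[0] = 0
j=1 s[j]='b': π[1]=0 (border '')
j=2 s[j]='d': π[2]=0 (border '')
j=3 s[j]='b': π[3]=0 (border '')
j=4 s[j]='d': π[4]=0 (border '')
j=5 s[j]='b': π[5]=0 (border '')
j=6 s[j]='c': π[6]=0 (border '')
j=7 s[j]='e': π[7]=1 (border 'e')
j=8 s[j]='e': k: 1→0; π[8]=1 (border 'e')
j=9 s[j]='b': π[9]=2 (border 'eb')
j=10 s[j]='a': k: 2→0; π[10]=0 (border '')
j=11 s[j]='b': π[11]=0 (border '')
j=12 s[j]='c': π[12]=0 (border '')
j=13 s[j]='b': π[13]=0 (border '')
j=14 s[j]='d': π[14]=0 (border '')
j=15 s[j]='d': π[15]=0 (border '')
j=16 s[j]='b': π[16]=0 (border '')
j=17 s[j]='c': π[17]=0 (border '')
j=18 s[j]='b': π[18]=0 (border '')
j=19 s[j]='c': π[19]=0 (border '')
j=20 s[j]='a': π[20]=0 (border '')
j=21 s[j]='c': π[21]=0 (border '')
j=22 s[j]='d': π[22]=0 (border '')
j=23 s[j]='e': π[23]=1 (border 'e')
j=24 s[j]='b': π[24]=2 (border 'eb')
j=25 s[j]='b': k: 2→0; π[25]=0 (border '')
j=26 s[j]='d': π[26]=0 (border '')
j=27 s[j]='a': π[27]=0 (border '')
j=28 s[j]='c': π[28]=0 (border '')
j=29 s[j]='e': π[29]=1 (border 'e')
j=30 s[j]='d': k: 1→0; π[30]=0 (border '')
j=31 s[j]='a': π[31]=0 (border '')
j=32 s[j]='a': π[32]=0 (border '')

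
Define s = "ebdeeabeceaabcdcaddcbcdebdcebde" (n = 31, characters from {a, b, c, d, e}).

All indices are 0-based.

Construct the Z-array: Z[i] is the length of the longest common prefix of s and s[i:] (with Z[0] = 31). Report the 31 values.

Z[0]=31
i=1: fresh scan; Z[1]=0
i=2: fresh scan; Z[2]=0
i=3: fresh scan; Z[3]=1 scan→box=[3,4)
i=4: fresh scan; Z[4]=1 scan→box=[4,5)
i=5: fresh scan; Z[5]=0
i=6: fresh scan; Z[6]=0
i=7: fresh scan; Z[7]=1 scan→box=[7,8)
i=8: fresh scan; Z[8]=0
i=9: fresh scan; Z[9]=1 scan→box=[9,10)
i=10: fresh scan; Z[10]=0
i=11: fresh scan; Z[11]=0
i=12: fresh scan; Z[12]=0
i=13: fresh scan; Z[13]=0
i=14: fresh scan; Z[14]=0
i=15: fresh scan; Z[15]=0
i=16: fresh scan; Z[16]=0
i=17: fresh scan; Z[17]=0
i=18: fresh scan; Z[18]=0
i=19: fresh scan; Z[19]=0
i=20: fresh scan; Z[20]=0
i=21: fresh scan; Z[21]=0
i=22: fresh scan; Z[22]=0
i=23: fresh scan; Z[23]=3 scan→box=[23,26)
i=24: min(r-i=2, Z[1]=0)=0; Z[24]=0
i=25: min(r-i=1, Z[2]=0)=0; Z[25]=0
i=26: fresh scan; Z[26]=0
i=27: fresh scan; Z[27]=4 scan→box=[27,31)
i=28: min(r-i=3, Z[1]=0)=0; Z[28]=0
i=29: min(r-i=2, Z[2]=0)=0; Z[29]=0
i=30: min(r-i=1, Z[3]=1)=1; Z[30]=1

[31, 0, 0, 1, 1, 0, 0, 1, 0, 1, 0, 0, 0, 0, 0, 0, 0, 0, 0, 0, 0, 0, 0, 3, 0, 0, 0, 4, 0, 0, 1]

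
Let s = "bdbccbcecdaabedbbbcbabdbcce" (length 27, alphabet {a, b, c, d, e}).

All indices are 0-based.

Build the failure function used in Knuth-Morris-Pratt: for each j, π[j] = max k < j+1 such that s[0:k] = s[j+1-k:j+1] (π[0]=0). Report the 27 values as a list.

π[0] = 0
j=1 s[j]='d': π[1]=0 (border '')
j=2 s[j]='b': π[2]=1 (border 'b')
j=3 s[j]='c': k: 1→0; π[3]=0 (border '')
j=4 s[j]='c': π[4]=0 (border '')
j=5 s[j]='b': π[5]=1 (border 'b')
j=6 s[j]='c': k: 1→0; π[6]=0 (border '')
j=7 s[j]='e': π[7]=0 (border '')
j=8 s[j]='c': π[8]=0 (border '')
j=9 s[j]='d': π[9]=0 (border '')
j=10 s[j]='a': π[10]=0 (border '')
j=11 s[j]='a': π[11]=0 (border '')
j=12 s[j]='b': π[12]=1 (border 'b')
j=13 s[j]='e': k: 1→0; π[13]=0 (border '')
j=14 s[j]='d': π[14]=0 (border '')
j=15 s[j]='b': π[15]=1 (border 'b')
j=16 s[j]='b': k: 1→0; π[16]=1 (border 'b')
j=17 s[j]='b': k: 1→0; π[17]=1 (border 'b')
j=18 s[j]='c': k: 1→0; π[18]=0 (border '')
j=19 s[j]='b': π[19]=1 (border 'b')
j=20 s[j]='a': k: 1→0; π[20]=0 (border '')
j=21 s[j]='b': π[21]=1 (border 'b')
j=22 s[j]='d': π[22]=2 (border 'bd')
j=23 s[j]='b': π[23]=3 (border 'bdb')
j=24 s[j]='c': π[24]=4 (border 'bdbc')
j=25 s[j]='c': π[25]=5 (border 'bdbcc')
j=26 s[j]='e': k: 5→0; π[26]=0 (border '')

[0, 0, 1, 0, 0, 1, 0, 0, 0, 0, 0, 0, 1, 0, 0, 1, 1, 1, 0, 1, 0, 1, 2, 3, 4, 5, 0]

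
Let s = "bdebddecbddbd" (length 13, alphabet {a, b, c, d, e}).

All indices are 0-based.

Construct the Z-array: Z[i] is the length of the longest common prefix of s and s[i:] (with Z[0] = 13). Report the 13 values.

Z[0]=13
i=1: outside box; Z[1]=0
i=2: outside box; Z[2]=0
i=3: outside box; Z[3]=2 scan→box=[3,5)
i=4: min(r-i=1, Z[1]=0)=0; Z[4]=0
i=5: outside box; Z[5]=0
i=6: outside box; Z[6]=0
i=7: outside box; Z[7]=0
i=8: outside box; Z[8]=2 scan→box=[8,10)
i=9: min(r-i=1, Z[1]=0)=0; Z[9]=0
i=10: outside box; Z[10]=0
i=11: outside box; Z[11]=2 scan→box=[11,13)
i=12: min(r-i=1, Z[1]=0)=0; Z[12]=0

[13, 0, 0, 2, 0, 0, 0, 0, 2, 0, 0, 2, 0]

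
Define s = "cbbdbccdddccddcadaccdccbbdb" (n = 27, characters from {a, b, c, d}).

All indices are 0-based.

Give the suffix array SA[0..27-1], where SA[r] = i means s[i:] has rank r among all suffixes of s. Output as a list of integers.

rank→(start, suffix):
  0 → (17, 'accdccbbdb')
  1 → (15, 'adaccdccbbdb')
  2 → (26, 'b')
  3 → (23, 'bbdb')
  4 → (1, 'bbdbccdddccddcadaccdccbbdb')
  5 → (4, 'bccdddccddcadaccdccbbdb')
  6 → (24, 'bdb')
  7 → (2, 'bdbccdddccddcadaccdccbbdb')
  8 → (14, 'cadaccdccbbdb')
  9 → (22, 'cbbdb')
  10 → (0, 'cbbdbccdddccddcadaccdccbbdb')
  11 → (21, 'ccbbdb')
  12 → (18, 'ccdccbbdb')
  13 → (10, 'ccddcadaccdccbbdb')
  14 → (5, 'ccdddccddcadaccdccbbdb')
  15 → (19, 'cdccbbdb')
  16 → (11, 'cddcadaccdccbbdb')
  17 → (6, 'cdddccddcadaccdccbbdb')
  18 → (16, 'daccdccbbdb')
  19 → (25, 'db')
  20 → (3, 'dbccdddccddcadaccdccbbdb')
  21 → (13, 'dcadaccdccbbdb')
  22 → (20, 'dccbbdb')
  23 → (9, 'dccddcadaccdccbbdb')
  24 → (12, 'ddcadaccdccbbdb')
  25 → (8, 'ddccddcadaccdccbbdb')
  26 → (7, 'dddccddcadaccdccbbdb')

[17, 15, 26, 23, 1, 4, 24, 2, 14, 22, 0, 21, 18, 10, 5, 19, 11, 6, 16, 25, 3, 13, 20, 9, 12, 8, 7]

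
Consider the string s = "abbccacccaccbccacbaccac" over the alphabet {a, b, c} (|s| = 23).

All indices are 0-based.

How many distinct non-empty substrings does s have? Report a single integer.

226

sorted suffixes:
  #0 SA[0]=0  'abbccacccaccbccacbaccac'
  #1 SA[1]=21  'ac'
  #2 SA[2]=15  'acbaccac'
  #3 SA[3]=18  'accac'
  #4 SA[4]=9  'accbccacbaccac'
  #5 SA[5]=5  'acccaccbccacbaccac'
  #6 SA[6]=17  'baccac'
  #7 SA[7]=1  'bbccacccaccbccacbaccac'
  #8 SA[8]=12  'bccacbaccac'
  #9 SA[9]=2  'bccacccaccbccacbaccac'
  #10 SA[10]=22  'c'
  #11 SA[11]=20  'cac'
  #12 SA[12]=14  'cacbaccac'
  #13 SA[13]=8  'caccbccacbaccac'
  #14 SA[14]=4  'cacccaccbccacbaccac'
  #15 SA[15]=16  'cbaccac'
  #16 SA[16]=11  'cbccacbaccac'
  #17 SA[17]=19  'ccac'
  #18 SA[18]=13  'ccacbaccac'
  #19 SA[19]=7  'ccaccbccacbaccac'
  #20 SA[20]=3  'ccacccaccbccacbaccac'
  #21 SA[21]=10  'ccbccacbaccac'
  #22 SA[22]=6  'cccaccbccacbaccac'

SA = [0, 21, 15, 18, 9, 5, 17, 1, 12, 2, 22, 20, 14, 8, 4, 16, 11, 19, 13, 7, 3, 10, 6]
[i] adj suffixes → lcp
  [1] 0/21 → 1 ('a')
  [2] 21/15 → 2 ('ac')
  [3] 15/18 → 2 ('ac')
  [4] 18/9 → 3 ('acc')
  [5] 9/5 → 3 ('acc')
  [6] 5/17 → 0 ('')
  [7] 17/1 → 1 ('b')
  [8] 1/12 → 1 ('b')
  [9] 12/2 → 5 ('bccac')
  [10] 2/22 → 0 ('')
  [11] 22/20 → 1 ('c')
  [12] 20/14 → 3 ('cac')
  [13] 14/8 → 3 ('cac')
  [14] 8/4 → 4 ('cacc')
  [15] 4/16 → 1 ('c')
  [16] 16/11 → 2 ('cb')
  [17] 11/19 → 1 ('c')
  [18] 19/13 → 4 ('ccac')
  [19] 13/7 → 4 ('ccac')
  [20] 7/3 → 5 ('ccacc')
  [21] 3/10 → 2 ('cc')
  [22] 10/6 → 2 ('cc')

n(n+1)/2 = 23·24/2 = 276
Σ LCP = 0 + 1 + 2 + 2 + 3 + 3 + 0 + 1 + 1 + 5 + 0 + 1 + 3 + 3 + 4 + 1 + 2 + 1 + 4 + 4 + 5 + 2 + 2 = 50
distinct = 276 − 50 = 226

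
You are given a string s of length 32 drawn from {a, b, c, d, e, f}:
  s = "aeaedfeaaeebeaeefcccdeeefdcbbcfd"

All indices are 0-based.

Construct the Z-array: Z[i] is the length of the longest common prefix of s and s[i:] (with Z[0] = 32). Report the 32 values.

Z[0]=32
i=1: i≥r, start 0; Z[1]=0
i=2: i≥r, start 0; Z[2]=2 grow→box=[2,4)
i=3: min(r-i=1, Z[1]=0)=0; Z[3]=0
i=4: i≥r, start 0; Z[4]=0
i=5: i≥r, start 0; Z[5]=0
i=6: i≥r, start 0; Z[6]=0
i=7: i≥r, start 0; Z[7]=1 grow→box=[7,8)
i=8: i≥r, start 0; Z[8]=2 grow→box=[8,10)
i=9: min(r-i=1, Z[1]=0)=0; Z[9]=0
i=10: i≥r, start 0; Z[10]=0
i=11: i≥r, start 0; Z[11]=0
i=12: i≥r, start 0; Z[12]=0
i=13: i≥r, start 0; Z[13]=2 grow→box=[13,15)
i=14: min(r-i=1, Z[1]=0)=0; Z[14]=0
i=15: i≥r, start 0; Z[15]=0
i=16: i≥r, start 0; Z[16]=0
i=17: i≥r, start 0; Z[17]=0
i=18: i≥r, start 0; Z[18]=0
i=19: i≥r, start 0; Z[19]=0
i=20: i≥r, start 0; Z[20]=0
i=21: i≥r, start 0; Z[21]=0
i=22: i≥r, start 0; Z[22]=0
i=23: i≥r, start 0; Z[23]=0
i=24: i≥r, start 0; Z[24]=0
i=25: i≥r, start 0; Z[25]=0
i=26: i≥r, start 0; Z[26]=0
i=27: i≥r, start 0; Z[27]=0
i=28: i≥r, start 0; Z[28]=0
i=29: i≥r, start 0; Z[29]=0
i=30: i≥r, start 0; Z[30]=0
i=31: i≥r, start 0; Z[31]=0

[32, 0, 2, 0, 0, 0, 0, 1, 2, 0, 0, 0, 0, 2, 0, 0, 0, 0, 0, 0, 0, 0, 0, 0, 0, 0, 0, 0, 0, 0, 0, 0]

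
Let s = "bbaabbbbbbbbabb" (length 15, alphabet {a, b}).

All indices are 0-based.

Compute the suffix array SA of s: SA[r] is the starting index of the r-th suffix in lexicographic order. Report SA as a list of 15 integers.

[2, 12, 3, 14, 1, 11, 13, 0, 10, 9, 8, 7, 6, 5, 4]

sorted suffixes:
  #0 SA[0]=2  'aabbbbbbbbabb'
  #1 SA[1]=12  'abb'
  #2 SA[2]=3  'abbbbbbbbabb'
  #3 SA[3]=14  'b'
  #4 SA[4]=1  'baabbbbbbbbabb'
  #5 SA[5]=11  'babb'
  #6 SA[6]=13  'bb'
  #7 SA[7]=0  'bbaabbbbbbbbabb'
  #8 SA[8]=10  'bbabb'
  #9 SA[9]=9  'bbbabb'
  #10 SA[10]=8  'bbbbabb'
  #11 SA[11]=7  'bbbbbabb'
  #12 SA[12]=6  'bbbbbbabb'
  #13 SA[13]=5  'bbbbbbbabb'
  #14 SA[14]=4  'bbbbbbbbabb'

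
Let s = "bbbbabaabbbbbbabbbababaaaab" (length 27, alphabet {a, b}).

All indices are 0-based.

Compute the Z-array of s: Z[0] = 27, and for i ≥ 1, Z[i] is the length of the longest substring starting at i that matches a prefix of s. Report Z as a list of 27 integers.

Z[0]=27
i=1: i≥r, start 0; Z[1]=3 extend→box=[1,4)
i=2: min(r-i=2, Z[1]=3)=2; Z[2]=2
i=3: min(r-i=1, Z[2]=2)=1; Z[3]=1
i=4: i≥r, start 0; Z[4]=0
i=5: i≥r, start 0; Z[5]=1 extend→box=[5,6)
i=6: i≥r, start 0; Z[6]=0
i=7: i≥r, start 0; Z[7]=0
i=8: i≥r, start 0; Z[8]=4 extend→box=[8,12)
i=9: min(r-i=3, Z[1]=3)=3; Z[9]=4 extend→box=[9,13)
i=10: min(r-i=3, Z[1]=3)=3; Z[10]=6 extend→box=[10,16)
i=11: min(r-i=5, Z[1]=3)=3; Z[11]=3
i=12: min(r-i=4, Z[2]=2)=2; Z[12]=2
i=13: min(r-i=3, Z[3]=1)=1; Z[13]=1
i=14: min(r-i=2, Z[4]=0)=0; Z[14]=0
i=15: min(r-i=1, Z[5]=1)=1; Z[15]=3 extend→box=[15,18)
i=16: min(r-i=2, Z[1]=3)=2; Z[16]=2
i=17: min(r-i=1, Z[2]=2)=1; Z[17]=1
i=18: i≥r, start 0; Z[18]=0
i=19: i≥r, start 0; Z[19]=1 extend→box=[19,20)
i=20: i≥r, start 0; Z[20]=0
i=21: i≥r, start 0; Z[21]=1 extend→box=[21,22)
i=22: i≥r, start 0; Z[22]=0
i=23: i≥r, start 0; Z[23]=0
i=24: i≥r, start 0; Z[24]=0
i=25: i≥r, start 0; Z[25]=0
i=26: i≥r, start 0; Z[26]=1 extend→box=[26,27)

[27, 3, 2, 1, 0, 1, 0, 0, 4, 4, 6, 3, 2, 1, 0, 3, 2, 1, 0, 1, 0, 1, 0, 0, 0, 0, 1]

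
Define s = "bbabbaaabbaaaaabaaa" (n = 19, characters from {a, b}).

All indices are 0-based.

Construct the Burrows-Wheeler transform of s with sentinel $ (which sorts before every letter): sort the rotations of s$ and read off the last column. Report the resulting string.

rank  rotation              last
    0  $bbabbaaabbaaaaabaaa  a
    1  a$bbabbaaabbaaaaabaa  a
    2  aa$bbabbaaabbaaaaaba  a
    3  aaa$bbabbaaabbaaaaab  b
    4  aaaaabaaa$bbabbaaabb  b
    5  aaaabaaa$bbabbaaabba  a
    6  aaabaaa$bbabbaaabbaa  a
    7  aaabbaaaaabaaa$bbabb  b
    8  aabaaa$bbabbaaabbaaa  a
    9  aabbaaaaabaaa$bbabba  a
   10  abaaa$bbabbaaabbaaaa  a
   11  abbaaaaabaaa$bbabbaa  a
   12  abbaaabbaaaaabaaa$bb  b
   13  baaa$bbabbaaabbaaaaa  a
   14  baaaaabaaa$bbabbaaab  b
   15  baaabbaaaaabaaa$bbab  b
   16  babbaaabbaaaaabaaa$b  b
   17  bbaaaaabaaa$bbabbaaa  a
   18  bbaaabbaaaaabaaa$bba  a
   19  bbabbaaabbaaaaabaaa$  $

aaabbaabaaaababbbaa$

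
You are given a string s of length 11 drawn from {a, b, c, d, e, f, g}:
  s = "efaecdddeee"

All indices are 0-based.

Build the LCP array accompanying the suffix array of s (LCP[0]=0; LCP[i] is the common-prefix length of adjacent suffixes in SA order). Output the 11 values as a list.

rank | idx | suffix
   0 |   2 | aecdddeee
   1 |   4 | cdddeee
   2 |   5 | dddeee
   3 |   6 | ddeee
   4 |   7 | deee
   5 |  10 | e
   6 |   3 | ecdddeee
   7 |   9 | ee
   8 |   8 | eee
   9 |   0 | efaecdddeee
  10 |   1 | faecdddeee

SA = [2, 4, 5, 6, 7, 10, 3, 9, 8, 0, 1]
i: (SA[i-1],SA[i]) lcp shared
  1: (2,4) 0 ''
  2: (4,5) 0 ''
  3: (5,6) 2 'dd'
  4: (6,7) 1 'd'
  5: (7,10) 0 ''
  6: (10,3) 1 'e'
  7: (3,9) 1 'e'
  8: (9,8) 2 'ee'
  9: (8,0) 1 'e'
  10: (0,1) 0 ''

[0, 0, 0, 2, 1, 0, 1, 1, 2, 1, 0]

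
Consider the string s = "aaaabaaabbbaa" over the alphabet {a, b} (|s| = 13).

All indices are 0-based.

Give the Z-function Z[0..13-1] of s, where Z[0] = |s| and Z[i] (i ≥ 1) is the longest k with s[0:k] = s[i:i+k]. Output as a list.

[13, 3, 2, 1, 0, 3, 2, 1, 0, 0, 0, 2, 1]

Z[0]=13
i=1: i≥r, start 0; Z[1]=3 grow→box=[1,4)
i=2: min(r-i=2, Z[1]=3)=2; Z[2]=2
i=3: min(r-i=1, Z[2]=2)=1; Z[3]=1
i=4: i≥r, start 0; Z[4]=0
i=5: i≥r, start 0; Z[5]=3 grow→box=[5,8)
i=6: min(r-i=2, Z[1]=3)=2; Z[6]=2
i=7: min(r-i=1, Z[2]=2)=1; Z[7]=1
i=8: i≥r, start 0; Z[8]=0
i=9: i≥r, start 0; Z[9]=0
i=10: i≥r, start 0; Z[10]=0
i=11: i≥r, start 0; Z[11]=2 grow→box=[11,13)
i=12: min(r-i=1, Z[1]=3)=1; Z[12]=1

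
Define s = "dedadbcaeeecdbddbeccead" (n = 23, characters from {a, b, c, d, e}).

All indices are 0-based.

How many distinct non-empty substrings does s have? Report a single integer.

rank→(start, suffix):
  0 → (21, 'ad')
  1 → (3, 'adbcaeeecdbddbeccead')
  2 → (7, 'aeeecdbddbeccead')
  3 → (5, 'bcaeeecdbddbeccead')
  4 → (13, 'bddbeccead')
  5 → (16, 'beccead')
  6 → (6, 'caeeecdbddbeccead')
  7 → (18, 'ccead')
  8 → (11, 'cdbddbeccead')
  9 → (19, 'cead')
  10 → (22, 'd')
  11 → (2, 'dadbcaeeecdbddbeccead')
  12 → (4, 'dbcaeeecdbddbeccead')
  13 → (12, 'dbddbeccead')
  14 → (15, 'dbeccead')
  15 → (14, 'ddbeccead')
  16 → (0, 'dedadbcaeeecdbddbeccead')
  17 → (20, 'ead')
  18 → (17, 'eccead')
  19 → (10, 'ecdbddbeccead')
  20 → (1, 'edadbcaeeecdbddbeccead')
  21 → (9, 'eecdbddbeccead')
  22 → (8, 'eeecdbddbeccead')

SA = [21, 3, 7, 5, 13, 16, 6, 18, 11, 19, 22, 2, 4, 12, 15, 14, 0, 20, 17, 10, 1, 9, 8]
i: (SA[i-1],SA[i]) lcp shared
  1: (21,3) 2 'ad'
  2: (3,7) 1 'a'
  3: (7,5) 0 ''
  4: (5,13) 1 'b'
  5: (13,16) 1 'b'
  6: (16,6) 0 ''
  7: (6,18) 1 'c'
  8: (18,11) 1 'c'
  9: (11,19) 1 'c'
  10: (19,22) 0 ''
  11: (22,2) 1 'd'
  12: (2,4) 1 'd'
  13: (4,12) 2 'db'
  14: (12,15) 2 'db'
  15: (15,14) 1 'd'
  16: (14,0) 1 'd'
  17: (0,20) 0 ''
  18: (20,17) 1 'e'
  19: (17,10) 2 'ec'
  20: (10,1) 1 'e'
  21: (1,9) 1 'e'
  22: (9,8) 2 'ee'

n(n+1)/2 = 23·24/2 = 276
Σ LCP = 0 + 2 + 1 + 0 + 1 + 1 + 0 + 1 + 1 + 1 + 0 + 1 + 1 + 2 + 2 + 1 + 1 + 0 + 1 + 2 + 1 + 1 + 2 = 23
distinct = 276 − 23 = 253

253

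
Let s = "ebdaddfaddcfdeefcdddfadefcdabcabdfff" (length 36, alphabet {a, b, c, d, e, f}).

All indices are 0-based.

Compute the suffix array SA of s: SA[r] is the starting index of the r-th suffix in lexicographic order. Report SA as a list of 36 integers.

rank | idx | suffix
   0 |  27 | abcabdfff
   1 |  30 | abdfff
   2 |   7 | addcfdeefcdddfadefcdabcabdfff
   3 |   3 | addfaddcfdeefcdddfadefcdabcabdfff
   4 |  21 | adefcdabcabdfff
   5 |  28 | bcabdfff
   6 |   1 | bdaddfaddcfdeefcdddfadefcdabcabdfff
   7 |  31 | bdfff
   8 |  29 | cabdfff
   9 |  25 | cdabcabdfff
  10 |  16 | cdddfadefcdabcabdfff
  11 |  10 | cfdeefcdddfadefcdabcabdfff
  12 |  26 | dabcabdfff
  13 |   2 | daddfaddcfdeefcdddfadefcdabcabdfff
  14 |   9 | dcfdeefcdddfadefcdabcabdfff
  15 |   8 | ddcfdeefcdddfadefcdabcabdfff
  16 |  17 | dddfadefcdabcabdfff
  17 |   4 | ddfaddcfdeefcdddfadefcdabcabdfff
  18 |  18 | ddfadefcdabcabdfff
  19 |  12 | deefcdddfadefcdabcabdfff
  20 |  22 | defcdabcabdfff
  21 |   5 | dfaddcfdeefcdddfadefcdabcabdfff
  22 |  19 | dfadefcdabcabdfff
  23 |  32 | dfff
  24 |   0 | ebdaddfaddcfdeefcdddfadefcdabcabdfff
  25 |  13 | eefcdddfadefcdabcabdfff
  26 |  23 | efcdabcabdfff
  27 |  14 | efcdddfadefcdabcabdfff
  28 |  35 | f
  29 |   6 | faddcfdeefcdddfadefcdabcabdfff
  30 |  20 | fadefcdabcabdfff
  31 |  24 | fcdabcabdfff
  32 |  15 | fcdddfadefcdabcabdfff
  33 |  11 | fdeefcdddfadefcdabcabdfff
  34 |  34 | ff
  35 |  33 | fff

[27, 30, 7, 3, 21, 28, 1, 31, 29, 25, 16, 10, 26, 2, 9, 8, 17, 4, 18, 12, 22, 5, 19, 32, 0, 13, 23, 14, 35, 6, 20, 24, 15, 11, 34, 33]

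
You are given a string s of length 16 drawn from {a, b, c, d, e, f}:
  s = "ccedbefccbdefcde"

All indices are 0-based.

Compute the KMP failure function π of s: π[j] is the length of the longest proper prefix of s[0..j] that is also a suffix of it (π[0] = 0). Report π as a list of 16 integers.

[0, 1, 0, 0, 0, 0, 0, 1, 2, 0, 0, 0, 0, 1, 0, 0]

π[0] = 0
j=1 s[j]='c': π[1]=1 (border 'c')
j=2 s[j]='e': k: 1→0; π[2]=0 (border '')
j=3 s[j]='d': π[3]=0 (border '')
j=4 s[j]='b': π[4]=0 (border '')
j=5 s[j]='e': π[5]=0 (border '')
j=6 s[j]='f': π[6]=0 (border '')
j=7 s[j]='c': π[7]=1 (border 'c')
j=8 s[j]='c': π[8]=2 (border 'cc')
j=9 s[j]='b': k: 2→1→0; π[9]=0 (border '')
j=10 s[j]='d': π[10]=0 (border '')
j=11 s[j]='e': π[11]=0 (border '')
j=12 s[j]='f': π[12]=0 (border '')
j=13 s[j]='c': π[13]=1 (border 'c')
j=14 s[j]='d': k: 1→0; π[14]=0 (border '')
j=15 s[j]='e': π[15]=0 (border '')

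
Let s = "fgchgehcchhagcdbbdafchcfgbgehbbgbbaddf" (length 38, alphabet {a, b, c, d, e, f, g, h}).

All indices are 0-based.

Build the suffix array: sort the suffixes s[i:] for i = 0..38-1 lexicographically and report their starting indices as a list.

[34, 18, 11, 33, 32, 15, 29, 16, 30, 25, 7, 13, 22, 20, 2, 8, 17, 14, 35, 36, 27, 5, 37, 19, 23, 0, 31, 24, 12, 1, 26, 4, 10, 28, 6, 21, 3, 9]

rank→(start, suffix):
  0 → (34, 'addf')
  1 → (18, 'afchcfgbgehbbgbbaddf')
  2 → (11, 'agcdbbdafchcfgbgehbbgbbaddf')
  3 → (33, 'baddf')
  4 → (32, 'bbaddf')
  5 → (15, 'bbdafchcfgbgehbbgbbaddf')
  6 → (29, 'bbgbbaddf')
  7 → (16, 'bdafchcfgbgehbbgbbaddf')
  8 → (30, 'bgbbaddf')
  9 → (25, 'bgehbbgbbaddf')
  10 → (7, 'cchhagcdbbdafchcfgbgehbbgbbaddf')
  11 → (13, 'cdbbdafchcfgbgehbbgbbaddf')
  12 → (22, 'cfgbgehbbgbbaddf')
  13 → (20, 'chcfgbgehbbgbbaddf')
  14 → (2, 'chgehcchhagcdbbdafchcfgbgehbbgbbaddf')
  15 → (8, 'chhagcdbbdafchcfgbgehbbgbbaddf')
  16 → (17, 'dafchcfgbgehbbgbbaddf')
  17 → (14, 'dbbdafchcfgbgehbbgbbaddf')
  18 → (35, 'ddf')
  19 → (36, 'df')
  20 → (27, 'ehbbgbbaddf')
  21 → (5, 'ehcchhagcdbbdafchcfgbgehbbgbbaddf')
  22 → (37, 'f')
  23 → (19, 'fchcfgbgehbbgbbaddf')
  24 → (23, 'fgbgehbbgbbaddf')
  25 → (0, 'fgchgehcchhagcdbbdafchcfgbgehbbgbbaddf')
  26 → (31, 'gbbaddf')
  27 → (24, 'gbgehbbgbbaddf')
  28 → (12, 'gcdbbdafchcfgbgehbbgbbaddf')
  29 → (1, 'gchgehcchhagcdbbdafchcfgbgehbbgbbaddf')
  30 → (26, 'gehbbgbbaddf')
  31 → (4, 'gehcchhagcdbbdafchcfgbgehbbgbbaddf')
  32 → (10, 'hagcdbbdafchcfgbgehbbgbbaddf')
  33 → (28, 'hbbgbbaddf')
  34 → (6, 'hcchhagcdbbdafchcfgbgehbbgbbaddf')
  35 → (21, 'hcfgbgehbbgbbaddf')
  36 → (3, 'hgehcchhagcdbbdafchcfgbgehbbgbbaddf')
  37 → (9, 'hhagcdbbdafchcfgbgehbbgbbaddf')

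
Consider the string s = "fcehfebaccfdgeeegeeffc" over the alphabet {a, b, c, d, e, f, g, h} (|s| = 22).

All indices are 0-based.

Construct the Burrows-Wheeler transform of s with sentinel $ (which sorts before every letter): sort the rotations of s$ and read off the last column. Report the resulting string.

cbefafcffggeeecf$chedee

rank  rotation                 last
    0  $fcehfebaccfdgeeegeeffc  c
    1  accfdgeeegeeffc$fcehfeb  b
    2  baccfdgeeegeeffc$fcehfe  e
    3  c$fcehfebaccfdgeeegeeff  f
    4  ccfdgeeegeeffc$fcehfeba  a
    5  cehfebaccfdgeeegeeffc$f  f
    6  cfdgeeegeeffc$fcehfebac  c
    7  dgeeegeeffc$fcehfebaccf  f
    8  ebaccfdgeeegeeffc$fcehf  f
    9  eeegeeffc$fcehfebaccfdg  g
   10  eeffc$fcehfebaccfdgeeeg  g
   11  eegeeffc$fcehfebaccfdge  e
   12  effc$fcehfebaccfdgeeege  e
   13  egeeffc$fcehfebaccfdgee  e
   14  ehfebaccfdgeeegeeffc$fc  c
   15  fc$fcehfebaccfdgeeegeef  f
   16  fcehfebaccfdgeeegeeffc$  $
   17  fdgeeegeeffc$fcehfebacc  c
   18  febaccfdgeeegeeffc$fceh  h
   19  ffc$fcehfebaccfdgeeegee  e
   20  geeegeeffc$fcehfebaccfd  d
   21  geeffc$fcehfebaccfdgeee  e
   22  hfebaccfdgeeegeeffc$fce  e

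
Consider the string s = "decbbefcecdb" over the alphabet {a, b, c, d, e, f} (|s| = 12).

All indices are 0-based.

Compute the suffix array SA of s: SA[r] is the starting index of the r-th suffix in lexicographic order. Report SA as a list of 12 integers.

[11, 3, 4, 2, 9, 7, 10, 0, 1, 8, 5, 6]

rank | idx | suffix
   0 |  11 | b
   1 |   3 | bbefcecdb
   2 |   4 | befcecdb
   3 |   2 | cbbefcecdb
   4 |   9 | cdb
   5 |   7 | cecdb
   6 |  10 | db
   7 |   0 | decbbefcecdb
   8 |   1 | ecbbefcecdb
   9 |   8 | ecdb
  10 |   5 | efcecdb
  11 |   6 | fcecdb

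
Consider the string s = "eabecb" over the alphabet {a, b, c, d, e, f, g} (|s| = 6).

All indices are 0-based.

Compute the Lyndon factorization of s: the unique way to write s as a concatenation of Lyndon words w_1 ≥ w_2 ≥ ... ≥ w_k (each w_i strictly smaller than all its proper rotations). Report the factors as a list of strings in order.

["e", "abecb"]

emit factor 1: 'e' (i=0, period=1)
emit factor 2: 'abecb' (i=1, period=5)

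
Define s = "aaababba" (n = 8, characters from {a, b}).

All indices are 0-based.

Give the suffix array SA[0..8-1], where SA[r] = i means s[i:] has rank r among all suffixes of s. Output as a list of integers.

rank | idx | suffix
   0 |   7 | a
   1 |   0 | aaababba
   2 |   1 | aababba
   3 |   2 | ababba
   4 |   4 | abba
   5 |   6 | ba
   6 |   3 | babba
   7 |   5 | bba

[7, 0, 1, 2, 4, 6, 3, 5]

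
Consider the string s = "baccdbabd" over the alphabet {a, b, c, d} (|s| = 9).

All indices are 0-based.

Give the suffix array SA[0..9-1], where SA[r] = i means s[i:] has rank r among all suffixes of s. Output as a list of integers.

rank | idx | suffix
   0 |   6 | abd
   1 |   1 | accdbabd
   2 |   5 | babd
   3 |   0 | baccdbabd
   4 |   7 | bd
   5 |   2 | ccdbabd
   6 |   3 | cdbabd
   7 |   8 | d
   8 |   4 | dbabd

[6, 1, 5, 0, 7, 2, 3, 8, 4]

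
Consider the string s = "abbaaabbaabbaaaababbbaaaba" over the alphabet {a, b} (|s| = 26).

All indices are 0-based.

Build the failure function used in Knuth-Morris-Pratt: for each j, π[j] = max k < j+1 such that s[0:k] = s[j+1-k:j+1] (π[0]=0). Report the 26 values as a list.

π[0] = 0
j=1 s[j]='b': π[1]=0 (border '')
j=2 s[j]='b': π[2]=0 (border '')
j=3 s[j]='a': π[3]=1 (border 'a')
j=4 s[j]='a': k: 1→0; π[4]=1 (border 'a')
j=5 s[j]='a': k: 1→0; π[5]=1 (border 'a')
j=6 s[j]='b': π[6]=2 (border 'ab')
j=7 s[j]='b': π[7]=3 (border 'abb')
j=8 s[j]='a': π[8]=4 (border 'abba')
j=9 s[j]='a': π[9]=5 (border 'abbaa')
j=10 s[j]='b': k: 5→1; π[10]=2 (border 'ab')
j=11 s[j]='b': π[11]=3 (border 'abb')
j=12 s[j]='a': π[12]=4 (border 'abba')
j=13 s[j]='a': π[13]=5 (border 'abbaa')
j=14 s[j]='a': π[14]=6 (border 'abbaaa')
j=15 s[j]='a': k: 6→1→0; π[15]=1 (border 'a')
j=16 s[j]='b': π[16]=2 (border 'ab')
j=17 s[j]='a': k: 2→0; π[17]=1 (border 'a')
j=18 s[j]='b': π[18]=2 (border 'ab')
j=19 s[j]='b': π[19]=3 (border 'abb')
j=20 s[j]='b': k: 3→0; π[20]=0 (border '')
j=21 s[j]='a': π[21]=1 (border 'a')
j=22 s[j]='a': k: 1→0; π[22]=1 (border 'a')
j=23 s[j]='a': k: 1→0; π[23]=1 (border 'a')
j=24 s[j]='b': π[24]=2 (border 'ab')
j=25 s[j]='a': k: 2→0; π[25]=1 (border 'a')

[0, 0, 0, 1, 1, 1, 2, 3, 4, 5, 2, 3, 4, 5, 6, 1, 2, 1, 2, 3, 0, 1, 1, 1, 2, 1]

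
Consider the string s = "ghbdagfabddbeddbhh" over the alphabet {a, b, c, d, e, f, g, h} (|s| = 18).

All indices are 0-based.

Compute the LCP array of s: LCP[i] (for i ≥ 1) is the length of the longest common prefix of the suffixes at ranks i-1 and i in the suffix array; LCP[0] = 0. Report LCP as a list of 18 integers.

sorted suffixes:
  #0 SA[0]=7  'abddbeddbhh'
  #1 SA[1]=4  'agfabddbeddbhh'
  #2 SA[2]=2  'bdagfabddbeddbhh'
  #3 SA[3]=8  'bddbeddbhh'
  #4 SA[4]=11  'beddbhh'
  #5 SA[5]=15  'bhh'
  #6 SA[6]=3  'dagfabddbeddbhh'
  #7 SA[7]=10  'dbeddbhh'
  #8 SA[8]=14  'dbhh'
  #9 SA[9]=9  'ddbeddbhh'
  #10 SA[10]=13  'ddbhh'
  #11 SA[11]=12  'eddbhh'
  #12 SA[12]=6  'fabddbeddbhh'
  #13 SA[13]=5  'gfabddbeddbhh'
  #14 SA[14]=0  'ghbdagfabddbeddbhh'
  #15 SA[15]=17  'h'
  #16 SA[16]=1  'hbdagfabddbeddbhh'
  #17 SA[17]=16  'hh'

SA = [7, 4, 2, 8, 11, 15, 3, 10, 14, 9, 13, 12, 6, 5, 0, 17, 1, 16]
rank  pair      lcp
   1  s[7:],s[4:]  1  'a'
   2  s[4:],s[2:]  0  ''
   3  s[2:],s[8:]  2  'bd'
   4  s[8:],s[11:]  1  'b'
   5  s[11:],s[15:]  1  'b'
   6  s[15:],s[3:]  0  ''
   7  s[3:],s[10:]  1  'd'
   8  s[10:],s[14:]  2  'db'
   9  s[14:],s[9:]  1  'd'
  10  s[9:],s[13:]  3  'ddb'
  11  s[13:],s[12:]  0  ''
  12  s[12:],s[6:]  0  ''
  13  s[6:],s[5:]  0  ''
  14  s[5:],s[0:]  1  'g'
  15  s[0:],s[17:]  0  ''
  16  s[17:],s[1:]  1  'h'
  17  s[1:],s[16:]  1  'h'

[0, 1, 0, 2, 1, 1, 0, 1, 2, 1, 3, 0, 0, 0, 1, 0, 1, 1]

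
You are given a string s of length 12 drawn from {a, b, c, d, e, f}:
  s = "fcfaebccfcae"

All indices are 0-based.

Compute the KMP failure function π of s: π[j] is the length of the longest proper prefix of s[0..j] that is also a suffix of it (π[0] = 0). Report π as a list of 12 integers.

π[0] = 0
j=1 s[j]='c': π[1]=0 (border '')
j=2 s[j]='f': π[2]=1 (border 'f')
j=3 s[j]='a': k: 1→0; π[3]=0 (border '')
j=4 s[j]='e': π[4]=0 (border '')
j=5 s[j]='b': π[5]=0 (border '')
j=6 s[j]='c': π[6]=0 (border '')
j=7 s[j]='c': π[7]=0 (border '')
j=8 s[j]='f': π[8]=1 (border 'f')
j=9 s[j]='c': π[9]=2 (border 'fc')
j=10 s[j]='a': k: 2→0; π[10]=0 (border '')
j=11 s[j]='e': π[11]=0 (border '')

[0, 0, 1, 0, 0, 0, 0, 0, 1, 2, 0, 0]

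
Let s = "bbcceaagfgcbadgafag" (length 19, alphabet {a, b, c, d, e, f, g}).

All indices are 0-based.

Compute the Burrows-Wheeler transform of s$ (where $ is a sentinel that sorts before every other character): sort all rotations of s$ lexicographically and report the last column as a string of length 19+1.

rank  rotation              last
    0  $bbcceaagfgcbadgafag  g
    1  aagfgcbadgafag$bbcce  e
    2  adgafag$bbcceaagfgcb  b
    3  afag$bbcceaagfgcbadg  g
    4  ag$bbcceaagfgcbadgaf  f
    5  agfgcbadgafag$bbccea  a
    6  badgafag$bbcceaagfgc  c
    7  bbcceaagfgcbadgafag$  $
    8  bcceaagfgcbadgafag$b  b
    9  cbadgafag$bbcceaagfg  g
   10  cceaagfgcbadgafag$bb  b
   11  ceaagfgcbadgafag$bbc  c
   12  dgafag$bbcceaagfgcba  a
   13  eaagfgcbadgafag$bbcc  c
   14  fag$bbcceaagfgcbadga  a
   15  fgcbadgafag$bbcceaag  g
   16  g$bbcceaagfgcbadgafa  a
   17  gafag$bbcceaagfgcbad  d
   18  gcbadgafag$bbcceaagf  f
   19  gfgcbadgafag$bbcceaa  a

gebgfac$bgbcacagadfa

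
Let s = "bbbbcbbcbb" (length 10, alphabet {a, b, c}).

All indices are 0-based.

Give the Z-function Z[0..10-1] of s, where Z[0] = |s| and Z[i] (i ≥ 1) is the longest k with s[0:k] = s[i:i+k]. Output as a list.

[10, 3, 2, 1, 0, 2, 1, 0, 2, 1]

Z[0]=10
i=1: i≥r, start 0; Z[1]=3 extend→box=[1,4)
i=2: min(r-i=2, Z[1]=3)=2; Z[2]=2
i=3: min(r-i=1, Z[2]=2)=1; Z[3]=1
i=4: i≥r, start 0; Z[4]=0
i=5: i≥r, start 0; Z[5]=2 extend→box=[5,7)
i=6: min(r-i=1, Z[1]=3)=1; Z[6]=1
i=7: i≥r, start 0; Z[7]=0
i=8: i≥r, start 0; Z[8]=2 extend→box=[8,10)
i=9: min(r-i=1, Z[1]=3)=1; Z[9]=1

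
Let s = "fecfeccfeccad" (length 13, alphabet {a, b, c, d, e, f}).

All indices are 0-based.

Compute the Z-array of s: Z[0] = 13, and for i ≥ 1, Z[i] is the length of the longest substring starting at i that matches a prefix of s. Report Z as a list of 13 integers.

Z[0]=13
i=1: outside box; Z[1]=0
i=2: outside box; Z[2]=0
i=3: outside box; Z[3]=3 extend→box=[3,6)
i=4: min(r-i=2, Z[1]=0)=0; Z[4]=0
i=5: min(r-i=1, Z[2]=0)=0; Z[5]=0
i=6: outside box; Z[6]=0
i=7: outside box; Z[7]=3 extend→box=[7,10)
i=8: min(r-i=2, Z[1]=0)=0; Z[8]=0
i=9: min(r-i=1, Z[2]=0)=0; Z[9]=0
i=10: outside box; Z[10]=0
i=11: outside box; Z[11]=0
i=12: outside box; Z[12]=0

[13, 0, 0, 3, 0, 0, 0, 3, 0, 0, 0, 0, 0]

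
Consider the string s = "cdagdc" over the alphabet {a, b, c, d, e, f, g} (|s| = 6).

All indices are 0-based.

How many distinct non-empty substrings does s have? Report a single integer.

sorted suffixes:
  #0 SA[0]=2  'agdc'
  #1 SA[1]=5  'c'
  #2 SA[2]=0  'cdagdc'
  #3 SA[3]=1  'dagdc'
  #4 SA[4]=4  'dc'
  #5 SA[5]=3  'gdc'

SA = [2, 5, 0, 1, 4, 3]
rank  pair      lcp
   1  s[2:],s[5:]  0  ''
   2  s[5:],s[0:]  1  'c'
   3  s[0:],s[1:]  0  ''
   4  s[1:],s[4:]  1  'd'
   5  s[4:],s[3:]  0  ''

n(n+1)/2 = 6·7/2 = 21
Σ LCP = 0 + 0 + 1 + 0 + 1 + 0 = 2
distinct = 21 − 2 = 19

19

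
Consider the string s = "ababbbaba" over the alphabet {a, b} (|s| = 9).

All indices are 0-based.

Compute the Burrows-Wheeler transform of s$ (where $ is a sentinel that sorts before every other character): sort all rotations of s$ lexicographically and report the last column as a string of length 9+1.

abb$bababa

rank  rotation    last
    0  $ababbbaba  a
    1  a$ababbbab  b
    2  aba$ababbb  b
    3  ababbbaba$  $
    4  abbbaba$ab  b
    5  ba$ababbba  a
    6  baba$ababb  b
    7  babbbaba$a  a
    8  bbaba$abab  b
    9  bbbaba$aba  a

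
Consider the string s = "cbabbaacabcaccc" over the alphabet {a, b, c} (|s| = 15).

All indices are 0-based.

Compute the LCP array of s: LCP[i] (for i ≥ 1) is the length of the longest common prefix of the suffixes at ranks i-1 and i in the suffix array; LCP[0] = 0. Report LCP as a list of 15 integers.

sorted suffixes:
  #0 SA[0]=5  'aacabcaccc'
  #1 SA[1]=2  'abbaacabcaccc'
  #2 SA[2]=8  'abcaccc'
  #3 SA[3]=6  'acabcaccc'
  #4 SA[4]=11  'accc'
  #5 SA[5]=4  'baacabcaccc'
  #6 SA[6]=1  'babbaacabcaccc'
  #7 SA[7]=3  'bbaacabcaccc'
  #8 SA[8]=9  'bcaccc'
  #9 SA[9]=14  'c'
  #10 SA[10]=7  'cabcaccc'
  #11 SA[11]=10  'caccc'
  #12 SA[12]=0  'cbabbaacabcaccc'
  #13 SA[13]=13  'cc'
  #14 SA[14]=12  'ccc'

SA = [5, 2, 8, 6, 11, 4, 1, 3, 9, 14, 7, 10, 0, 13, 12]
rank  pair      lcp
   1  s[5:],s[2:]  1  'a'
   2  s[2:],s[8:]  2  'ab'
   3  s[8:],s[6:]  1  'a'
   4  s[6:],s[11:]  2  'ac'
   5  s[11:],s[4:]  0  ''
   6  s[4:],s[1:]  2  'ba'
   7  s[1:],s[3:]  1  'b'
   8  s[3:],s[9:]  1  'b'
   9  s[9:],s[14:]  0  ''
  10  s[14:],s[7:]  1  'c'
  11  s[7:],s[10:]  2  'ca'
  12  s[10:],s[0:]  1  'c'
  13  s[0:],s[13:]  1  'c'
  14  s[13:],s[12:]  2  'cc'

[0, 1, 2, 1, 2, 0, 2, 1, 1, 0, 1, 2, 1, 1, 2]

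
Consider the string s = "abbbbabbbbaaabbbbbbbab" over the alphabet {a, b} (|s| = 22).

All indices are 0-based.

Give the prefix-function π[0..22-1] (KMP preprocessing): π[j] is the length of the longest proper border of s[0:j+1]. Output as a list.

π[0] = 0
j=1 s[j]='b': π[1]=0 (border '')
j=2 s[j]='b': π[2]=0 (border '')
j=3 s[j]='b': π[3]=0 (border '')
j=4 s[j]='b': π[4]=0 (border '')
j=5 s[j]='a': π[5]=1 (border 'a')
j=6 s[j]='b': π[6]=2 (border 'ab')
j=7 s[j]='b': π[7]=3 (border 'abb')
j=8 s[j]='b': π[8]=4 (border 'abbb')
j=9 s[j]='b': π[9]=5 (border 'abbbb')
j=10 s[j]='a': π[10]=6 (border 'abbbba')
j=11 s[j]='a': k: 6→1→0; π[11]=1 (border 'a')
j=12 s[j]='a': k: 1→0; π[12]=1 (border 'a')
j=13 s[j]='b': π[13]=2 (border 'ab')
j=14 s[j]='b': π[14]=3 (border 'abb')
j=15 s[j]='b': π[15]=4 (border 'abbb')
j=16 s[j]='b': π[16]=5 (border 'abbbb')
j=17 s[j]='b': k: 5→0; π[17]=0 (border '')
j=18 s[j]='b': π[18]=0 (border '')
j=19 s[j]='b': π[19]=0 (border '')
j=20 s[j]='a': π[20]=1 (border 'a')
j=21 s[j]='b': π[21]=2 (border 'ab')

[0, 0, 0, 0, 0, 1, 2, 3, 4, 5, 6, 1, 1, 2, 3, 4, 5, 0, 0, 0, 1, 2]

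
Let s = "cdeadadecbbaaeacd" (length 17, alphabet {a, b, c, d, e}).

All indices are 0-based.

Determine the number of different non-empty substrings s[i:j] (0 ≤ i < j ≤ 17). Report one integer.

137

rank→(start, suffix):
  0 → (11, 'aaeacd')
  1 → (14, 'acd')
  2 → (3, 'adadecbbaaeacd')
  3 → (5, 'adecbbaaeacd')
  4 → (12, 'aeacd')
  5 → (10, 'baaeacd')
  6 → (9, 'bbaaeacd')
  7 → (8, 'cbbaaeacd')
  8 → (15, 'cd')
  9 → (0, 'cdeadadecbbaaeacd')
  10 → (16, 'd')
  11 → (4, 'dadecbbaaeacd')
  12 → (1, 'deadadecbbaaeacd')
  13 → (6, 'decbbaaeacd')
  14 → (13, 'eacd')
  15 → (2, 'eadadecbbaaeacd')
  16 → (7, 'ecbbaaeacd')

SA = [11, 14, 3, 5, 12, 10, 9, 8, 15, 0, 16, 4, 1, 6, 13, 2, 7]
rank  pair      lcp
   1  s[11:],s[14:]  1  'a'
   2  s[14:],s[3:]  1  'a'
   3  s[3:],s[5:]  2  'ad'
   4  s[5:],s[12:]  1  'a'
   5  s[12:],s[10:]  0  ''
   6  s[10:],s[9:]  1  'b'
   7  s[9:],s[8:]  0  ''
   8  s[8:],s[15:]  1  'c'
   9  s[15:],s[0:]  2  'cd'
  10  s[0:],s[16:]  0  ''
  11  s[16:],s[4:]  1  'd'
  12  s[4:],s[1:]  1  'd'
  13  s[1:],s[6:]  2  'de'
  14  s[6:],s[13:]  0  ''
  15  s[13:],s[2:]  2  'ea'
  16  s[2:],s[7:]  1  'e'

n(n+1)/2 = 17·18/2 = 153
Σ LCP = 0 + 1 + 1 + 2 + 1 + 0 + 1 + 0 + 1 + 2 + 0 + 1 + 1 + 2 + 0 + 2 + 1 = 16
distinct = 153 − 16 = 137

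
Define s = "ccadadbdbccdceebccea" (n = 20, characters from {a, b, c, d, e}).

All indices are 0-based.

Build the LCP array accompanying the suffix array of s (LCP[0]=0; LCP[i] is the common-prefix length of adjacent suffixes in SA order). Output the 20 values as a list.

sorted suffixes:
  #0 SA[0]=19  'a'
  #1 SA[1]=2  'adadbdbccdceebccea'
  #2 SA[2]=4  'adbdbccdceebccea'
  #3 SA[3]=8  'bccdceebccea'
  #4 SA[4]=15  'bccea'
  #5 SA[5]=6  'bdbccdceebccea'
  #6 SA[6]=1  'cadadbdbccdceebccea'
  #7 SA[7]=0  'ccadadbdbccdceebccea'
  #8 SA[8]=9  'ccdceebccea'
  #9 SA[9]=16  'ccea'
  #10 SA[10]=10  'cdceebccea'
  #11 SA[11]=17  'cea'
  #12 SA[12]=12  'ceebccea'
  #13 SA[13]=3  'dadbdbccdceebccea'
  #14 SA[14]=7  'dbccdceebccea'
  #15 SA[15]=5  'dbdbccdceebccea'
  #16 SA[16]=11  'dceebccea'
  #17 SA[17]=18  'ea'
  #18 SA[18]=14  'ebccea'
  #19 SA[19]=13  'eebccea'

SA = [19, 2, 4, 8, 15, 6, 1, 0, 9, 16, 10, 17, 12, 3, 7, 5, 11, 18, 14, 13]
rank  pair      lcp
   1  s[19:],s[2:]  1  'a'
   2  s[2:],s[4:]  2  'ad'
   3  s[4:],s[8:]  0  ''
   4  s[8:],s[15:]  3  'bcc'
   5  s[15:],s[6:]  1  'b'
   6  s[6:],s[1:]  0  ''
   7  s[1:],s[0:]  1  'c'
   8  s[0:],s[9:]  2  'cc'
   9  s[9:],s[16:]  2  'cc'
  10  s[16:],s[10:]  1  'c'
  11  s[10:],s[17:]  1  'c'
  12  s[17:],s[12:]  2  'ce'
  13  s[12:],s[3:]  0  ''
  14  s[3:],s[7:]  1  'd'
  15  s[7:],s[5:]  2  'db'
  16  s[5:],s[11:]  1  'd'
  17  s[11:],s[18:]  0  ''
  18  s[18:],s[14:]  1  'e'
  19  s[14:],s[13:]  1  'e'

[0, 1, 2, 0, 3, 1, 0, 1, 2, 2, 1, 1, 2, 0, 1, 2, 1, 0, 1, 1]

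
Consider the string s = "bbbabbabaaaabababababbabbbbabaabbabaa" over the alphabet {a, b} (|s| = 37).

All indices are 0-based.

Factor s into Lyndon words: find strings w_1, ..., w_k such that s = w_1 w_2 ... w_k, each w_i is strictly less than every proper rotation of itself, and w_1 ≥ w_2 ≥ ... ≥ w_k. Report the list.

["b", "b", "b", "abb", "ab", "aaaabababababbabbbbabaabbab", "a", "a"]

emit factor 1: 'b' (i=0, period=1)
emit factor 2: 'b' (i=1, period=1)
emit factor 3: 'b' (i=2, period=1)
emit factor 4: 'abb' (i=3, period=3)
emit factor 5: 'ab' (i=6, period=2)
emit factor 6: 'aaaabababababbabbbbabaabbab' (i=8, period=27)
emit factor 7: 'a' (i=35, period=1)
emit factor 8: 'a' (i=36, period=1)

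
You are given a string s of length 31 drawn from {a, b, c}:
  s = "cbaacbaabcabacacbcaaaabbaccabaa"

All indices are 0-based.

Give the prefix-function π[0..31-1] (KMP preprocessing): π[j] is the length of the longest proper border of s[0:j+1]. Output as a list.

π[0] = 0
j=1 s[j]='b': π[1]=0 (border '')
j=2 s[j]='a': π[2]=0 (border '')
j=3 s[j]='a': π[3]=0 (border '')
j=4 s[j]='c': π[4]=1 (border 'c')
j=5 s[j]='b': π[5]=2 (border 'cb')
j=6 s[j]='a': π[6]=3 (border 'cba')
j=7 s[j]='a': π[7]=4 (border 'cbaa')
j=8 s[j]='b': k: 4→0; π[8]=0 (border '')
j=9 s[j]='c': π[9]=1 (border 'c')
j=10 s[j]='a': k: 1→0; π[10]=0 (border '')
j=11 s[j]='b': π[11]=0 (border '')
j=12 s[j]='a': π[12]=0 (border '')
j=13 s[j]='c': π[13]=1 (border 'c')
j=14 s[j]='a': k: 1→0; π[14]=0 (border '')
j=15 s[j]='c': π[15]=1 (border 'c')
j=16 s[j]='b': π[16]=2 (border 'cb')
j=17 s[j]='c': k: 2→0; π[17]=1 (border 'c')
j=18 s[j]='a': k: 1→0; π[18]=0 (border '')
j=19 s[j]='a': π[19]=0 (border '')
j=20 s[j]='a': π[20]=0 (border '')
j=21 s[j]='a': π[21]=0 (border '')
j=22 s[j]='b': π[22]=0 (border '')
j=23 s[j]='b': π[23]=0 (border '')
j=24 s[j]='a': π[24]=0 (border '')
j=25 s[j]='c': π[25]=1 (border 'c')
j=26 s[j]='c': k: 1→0; π[26]=1 (border 'c')
j=27 s[j]='a': k: 1→0; π[27]=0 (border '')
j=28 s[j]='b': π[28]=0 (border '')
j=29 s[j]='a': π[29]=0 (border '')
j=30 s[j]='a': π[30]=0 (border '')

[0, 0, 0, 0, 1, 2, 3, 4, 0, 1, 0, 0, 0, 1, 0, 1, 2, 1, 0, 0, 0, 0, 0, 0, 0, 1, 1, 0, 0, 0, 0]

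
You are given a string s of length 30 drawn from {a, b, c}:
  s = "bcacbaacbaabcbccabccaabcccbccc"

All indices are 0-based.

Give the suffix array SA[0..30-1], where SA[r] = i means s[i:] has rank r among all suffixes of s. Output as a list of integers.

sorted suffixes:
  #0 SA[0]=9  'aabcbccabccaabcccbccc'
  #1 SA[1]=20  'aabcccbccc'
  #2 SA[2]=5  'aacbaabcbccabccaabcccbccc'
  #3 SA[3]=10  'abcbccabccaabcccbccc'
  #4 SA[4]=16  'abccaabcccbccc'
  #5 SA[5]=21  'abcccbccc'
  #6 SA[6]=6  'acbaabcbccabccaabcccbccc'
  #7 SA[7]=2  'acbaacbaabcbccabccaabcccbccc'
  #8 SA[8]=8  'baabcbccabccaabcccbccc'
  #9 SA[9]=4  'baacbaabcbccabccaabcccbccc'
  #10 SA[10]=0  'bcacbaacbaabcbccabccaabcccbccc'
  #11 SA[11]=11  'bcbccabccaabcccbccc'
  #12 SA[12]=17  'bccaabcccbccc'
  #13 SA[13]=13  'bccabccaabcccbccc'
  #14 SA[14]=26  'bccc'
  #15 SA[15]=22  'bcccbccc'
  #16 SA[16]=29  'c'
  #17 SA[17]=19  'caabcccbccc'
  #18 SA[18]=15  'cabccaabcccbccc'
  #19 SA[19]=1  'cacbaacbaabcbccabccaabcccbccc'
  #20 SA[20]=7  'cbaabcbccabccaabcccbccc'
  #21 SA[21]=3  'cbaacbaabcbccabccaabcccbccc'
  #22 SA[22]=12  'cbccabccaabcccbccc'
  #23 SA[23]=25  'cbccc'
  #24 SA[24]=28  'cc'
  #25 SA[25]=18  'ccaabcccbccc'
  #26 SA[26]=14  'ccabccaabcccbccc'
  #27 SA[27]=24  'ccbccc'
  #28 SA[28]=27  'ccc'
  #29 SA[29]=23  'cccbccc'

[9, 20, 5, 10, 16, 21, 6, 2, 8, 4, 0, 11, 17, 13, 26, 22, 29, 19, 15, 1, 7, 3, 12, 25, 28, 18, 14, 24, 27, 23]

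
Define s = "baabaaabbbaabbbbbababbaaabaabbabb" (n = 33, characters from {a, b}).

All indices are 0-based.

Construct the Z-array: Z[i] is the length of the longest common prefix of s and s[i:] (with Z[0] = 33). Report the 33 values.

[33, 0, 0, 3, 0, 0, 0, 1, 1, 4, 0, 0, 1, 1, 1, 1, 2, 0, 2, 0, 1, 3, 0, 0, 0, 4, 0, 0, 1, 2, 0, 1, 1]

Z[0]=33
i=1: outside box; Z[1]=0
i=2: outside box; Z[2]=0
i=3: outside box; Z[3]=3 grow→box=[3,6)
i=4: min(r-i=2, Z[1]=0)=0; Z[4]=0
i=5: min(r-i=1, Z[2]=0)=0; Z[5]=0
i=6: outside box; Z[6]=0
i=7: outside box; Z[7]=1 grow→box=[7,8)
i=8: outside box; Z[8]=1 grow→box=[8,9)
i=9: outside box; Z[9]=4 grow→box=[9,13)
i=10: min(r-i=3, Z[1]=0)=0; Z[10]=0
i=11: min(r-i=2, Z[2]=0)=0; Z[11]=0
i=12: min(r-i=1, Z[3]=3)=1; Z[12]=1
i=13: outside box; Z[13]=1 grow→box=[13,14)
i=14: outside box; Z[14]=1 grow→box=[14,15)
i=15: outside box; Z[15]=1 grow→box=[15,16)
i=16: outside box; Z[16]=2 grow→box=[16,18)
i=17: min(r-i=1, Z[1]=0)=0; Z[17]=0
i=18: outside box; Z[18]=2 grow→box=[18,20)
i=19: min(r-i=1, Z[1]=0)=0; Z[19]=0
i=20: outside box; Z[20]=1 grow→box=[20,21)
i=21: outside box; Z[21]=3 grow→box=[21,24)
i=22: min(r-i=2, Z[1]=0)=0; Z[22]=0
i=23: min(r-i=1, Z[2]=0)=0; Z[23]=0
i=24: outside box; Z[24]=0
i=25: outside box; Z[25]=4 grow→box=[25,29)
i=26: min(r-i=3, Z[1]=0)=0; Z[26]=0
i=27: min(r-i=2, Z[2]=0)=0; Z[27]=0
i=28: min(r-i=1, Z[3]=3)=1; Z[28]=1
i=29: outside box; Z[29]=2 grow→box=[29,31)
i=30: min(r-i=1, Z[1]=0)=0; Z[30]=0
i=31: outside box; Z[31]=1 grow→box=[31,32)
i=32: outside box; Z[32]=1 grow→box=[32,33)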